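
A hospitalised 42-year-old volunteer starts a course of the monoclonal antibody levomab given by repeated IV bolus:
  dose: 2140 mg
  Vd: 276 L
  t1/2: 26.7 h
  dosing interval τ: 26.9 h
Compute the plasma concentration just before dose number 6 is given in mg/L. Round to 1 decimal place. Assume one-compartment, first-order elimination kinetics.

7.4 mg/L

C₀ per dose = Dose / Vd = 2140 / 276 = 7.754 mg/L
k = ln2 / t½ = 0.693147 / 26.7 = 0.02596 h⁻¹
Fraction remaining after one interval: r = e^(−kτ) = e^(−0.02596 × 26.9) = 0.4974
Before dose 6, 5 doses have been given (aged 1τ, 2τ, 3τ, 4τ, 5τ).
C_trough = C₀ × (r + r² + … + r^5) = C₀ × r(1−r^5)/(1−r)
        = 7.754 × 0.4974 × (1 − 0.03045) / (1 − 0.4974) = 7.440 mg/L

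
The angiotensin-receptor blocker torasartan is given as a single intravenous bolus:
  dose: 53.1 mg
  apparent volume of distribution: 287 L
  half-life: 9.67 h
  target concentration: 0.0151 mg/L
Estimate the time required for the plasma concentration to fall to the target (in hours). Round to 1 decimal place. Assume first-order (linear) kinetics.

C₀ = Dose / Vd = 53.10 / 287 = 0.1850 mg/L
k = ln2 / t½ = 0.693147 / 9.67 = 0.07168 h⁻¹
t = ln(C₀ / C) / k = ln(0.1850 / 0.0151) / 0.07168
  = ln(12.25) / 0.07168 = 2.506 / 0.07168 = 34.96 h

35.0 h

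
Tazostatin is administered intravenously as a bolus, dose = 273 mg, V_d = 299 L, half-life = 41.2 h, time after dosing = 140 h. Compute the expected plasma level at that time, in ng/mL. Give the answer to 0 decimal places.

87 ng/mL

C₀ = Dose / Vd = 273.0 / 299 = 0.9130 mg/L
k = ln2 / t½ = 0.693147 / 41.2 = 0.01682 h⁻¹
C = C₀ · e^(−k·t) = 0.9130 × e^(−0.01682 × 140)
  = 0.9130 × 0.09491 = 0.08665 mg/L
Convert: 0.08665 mg/L × 1000 = 86.65 ng/mL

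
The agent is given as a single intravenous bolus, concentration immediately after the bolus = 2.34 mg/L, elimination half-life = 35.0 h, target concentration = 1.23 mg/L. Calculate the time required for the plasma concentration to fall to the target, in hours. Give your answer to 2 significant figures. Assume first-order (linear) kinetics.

k = ln2 / t½ = 0.693147 / 35.0 = 0.01980 h⁻¹
t = ln(C₀ / C) / k = ln(2.340 / 1.23) / 0.01980
  = ln(1.902) / 0.01980 = 0.6429 / 0.01980 = 32.47 h

32 h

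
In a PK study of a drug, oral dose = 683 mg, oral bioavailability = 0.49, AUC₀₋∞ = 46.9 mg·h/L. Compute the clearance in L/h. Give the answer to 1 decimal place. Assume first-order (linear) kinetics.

CL = F·Dose / AUC = 0.49 × 683 / 46.9 = 7.136 L/h

7.1 L/h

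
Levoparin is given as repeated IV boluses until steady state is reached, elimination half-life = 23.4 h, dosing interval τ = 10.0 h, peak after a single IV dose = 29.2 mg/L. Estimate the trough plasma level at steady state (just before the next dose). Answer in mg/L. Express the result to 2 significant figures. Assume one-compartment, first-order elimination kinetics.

k = ln2 / t½ = 0.693147 / 23.4 = 0.02962 h⁻¹
e^(−kτ) = e^(−0.02962 × 10.0) = 0.7436
Accumulation ratio R = 1 / (1 − e^(−kτ)) = 1 / (1 − 0.7436) = 3.900
Steady-state trough = C₀ × R × e^(−kτ) = 29.2 × 3.900 × 0.7436 = 84.68 mg/L

85 mg/L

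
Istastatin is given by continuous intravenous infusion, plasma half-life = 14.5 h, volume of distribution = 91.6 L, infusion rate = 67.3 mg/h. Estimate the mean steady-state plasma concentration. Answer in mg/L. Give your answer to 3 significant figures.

k = ln2 / t½ = 0.693147 / 14.5 = 0.04780 h⁻¹
CL = k × Vd = 0.04780 × 91.6 = 4.378 L/h
At steady state Css = R₀ / CL = 67.3 / 4.378 = 15.37 mg/L

15.4 mg/L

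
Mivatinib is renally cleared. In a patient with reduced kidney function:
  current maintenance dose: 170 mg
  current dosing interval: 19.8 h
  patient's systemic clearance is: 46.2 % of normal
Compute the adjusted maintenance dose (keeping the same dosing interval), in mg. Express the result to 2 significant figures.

79 mg

To keep the same average steady-state level, dosing rate must scale with clearance.
CL ratio = 46.2 / 100 = 0.4620
New dose (same interval) = 170 × 0.4620 = 78.54 mg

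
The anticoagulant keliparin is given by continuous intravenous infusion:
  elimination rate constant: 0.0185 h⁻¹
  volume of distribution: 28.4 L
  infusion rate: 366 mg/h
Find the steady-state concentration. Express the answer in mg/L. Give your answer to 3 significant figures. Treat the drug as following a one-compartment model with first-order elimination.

CL = k × Vd = 0.01850 × 28.4 = 0.5254 L/h
At steady state Css = R₀ / CL = 366 / 0.5254 = 696.6 mg/L

697 mg/L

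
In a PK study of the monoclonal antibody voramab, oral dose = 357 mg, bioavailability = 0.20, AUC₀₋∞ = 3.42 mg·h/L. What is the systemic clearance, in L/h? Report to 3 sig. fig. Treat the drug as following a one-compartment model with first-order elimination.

CL = F·Dose / AUC = 0.20 × 357 / 3.42 = 20.88 L/h

20.9 L/h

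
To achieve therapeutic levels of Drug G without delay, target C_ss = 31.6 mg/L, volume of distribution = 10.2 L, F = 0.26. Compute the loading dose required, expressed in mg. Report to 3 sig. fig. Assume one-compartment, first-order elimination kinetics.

1240 mg

LD = Css × Vd / F = 31.6 × 10.2 / 0.26 = 1240 mg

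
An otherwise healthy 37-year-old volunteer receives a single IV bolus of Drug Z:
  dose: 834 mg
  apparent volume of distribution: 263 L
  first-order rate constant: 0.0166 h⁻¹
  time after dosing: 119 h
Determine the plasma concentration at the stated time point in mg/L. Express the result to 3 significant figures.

0.440 mg/L

C₀ = Dose / Vd = 834.0 / 263 = 3.171 mg/L
C = C₀ · e^(−k·t) = 3.171 × e^(−0.01660 × 119)
  = 3.171 × 0.1387 = 0.4398 mg/L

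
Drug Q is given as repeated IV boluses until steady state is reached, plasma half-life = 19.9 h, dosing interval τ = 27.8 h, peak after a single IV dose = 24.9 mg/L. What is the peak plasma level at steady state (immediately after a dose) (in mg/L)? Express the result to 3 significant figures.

k = ln2 / t½ = 0.693147 / 19.9 = 0.03483 h⁻¹
e^(−kτ) = e^(−0.03483 × 27.8) = 0.3797
Accumulation ratio R = 1 / (1 − e^(−kτ)) = 1 / (1 − 0.3797) = 1.612
Steady-state peak = C₀ × R = 24.9 × 1.612 = 40.14 mg/L

40.1 mg/L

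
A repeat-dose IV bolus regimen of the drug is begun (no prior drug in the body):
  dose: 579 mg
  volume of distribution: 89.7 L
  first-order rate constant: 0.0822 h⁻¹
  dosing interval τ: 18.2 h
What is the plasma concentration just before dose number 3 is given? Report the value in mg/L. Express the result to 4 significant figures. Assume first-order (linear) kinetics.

C₀ per dose = Dose / Vd = 579 / 89.7 = 6.455 mg/L
Fraction remaining after one interval: r = e^(−kτ) = e^(−0.08220 × 18.2) = 0.2240
Before dose 3, 2 doses have been given (aged 1τ, 2τ).
C_trough = C₀ × (r + r²) = 6.455 × (0.2240 + 0.05018) = 1.770 mg/L

1.770 mg/L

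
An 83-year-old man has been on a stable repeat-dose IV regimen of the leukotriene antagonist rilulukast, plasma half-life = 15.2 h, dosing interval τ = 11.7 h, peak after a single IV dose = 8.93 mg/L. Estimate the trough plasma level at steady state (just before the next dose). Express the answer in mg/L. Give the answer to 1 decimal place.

k = ln2 / t½ = 0.693147 / 15.2 = 0.04560 h⁻¹
e^(−kτ) = e^(−0.04560 × 11.7) = 0.5865
Accumulation ratio R = 1 / (1 − e^(−kτ)) = 1 / (1 − 0.5865) = 2.418
Steady-state trough = C₀ × R × e^(−kτ) = 8.93 × 2.418 × 0.5865 = 12.66 mg/L

12.7 mg/L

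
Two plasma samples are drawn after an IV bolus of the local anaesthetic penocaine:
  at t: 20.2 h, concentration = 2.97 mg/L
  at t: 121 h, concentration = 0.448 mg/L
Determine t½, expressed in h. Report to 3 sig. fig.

36.9 h

k = ln(C₁/C₂) / (t₂ − t₁) = ln(2.97/0.448) / (121 − 20.2)
  = 1.892 / 100.8 = 0.01877 h⁻¹
t½ = ln2 / k = 0.693147 / 0.01877 = 36.93 h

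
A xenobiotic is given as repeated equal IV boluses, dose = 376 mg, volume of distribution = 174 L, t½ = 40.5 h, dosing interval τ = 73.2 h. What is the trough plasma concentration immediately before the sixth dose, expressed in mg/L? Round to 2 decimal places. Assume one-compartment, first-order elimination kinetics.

0.86 mg/L

C₀ per dose = Dose / Vd = 376 / 174 = 2.161 mg/L
k = ln2 / t½ = 0.693147 / 40.5 = 0.01711 h⁻¹
Fraction remaining after one interval: r = e^(−kτ) = e^(−0.01711 × 73.2) = 0.2858
Before dose 6, 5 doses have been given (aged 1τ, 2τ, 3τ, 4τ, 5τ).
C_trough = C₀ × (r + r² + … + r^5) = C₀ × r(1−r^5)/(1−r)
        = 2.161 × 0.2858 × (1 − 0.001907) / (1 − 0.2858) = 0.8631 mg/L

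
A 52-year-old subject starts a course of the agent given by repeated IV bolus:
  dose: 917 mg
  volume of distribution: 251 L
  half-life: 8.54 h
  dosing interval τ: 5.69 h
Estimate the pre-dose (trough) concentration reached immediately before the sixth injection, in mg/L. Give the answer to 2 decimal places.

C₀ per dose = Dose / Vd = 917 / 251 = 3.653 mg/L
k = ln2 / t½ = 0.693147 / 8.54 = 0.08116 h⁻¹
Fraction remaining after one interval: r = e^(−kτ) = e^(−0.08116 × 5.69) = 0.6301
Before dose 6, 5 doses have been given (aged 1τ, 2τ, 3τ, 4τ, 5τ).
C_trough = C₀ × (r + r² + … + r^5) = C₀ × r(1−r^5)/(1−r)
        = 3.653 × 0.6301 × (1 − 0.09932) / (1 − 0.6301) = 5.605 mg/L

5.61 mg/L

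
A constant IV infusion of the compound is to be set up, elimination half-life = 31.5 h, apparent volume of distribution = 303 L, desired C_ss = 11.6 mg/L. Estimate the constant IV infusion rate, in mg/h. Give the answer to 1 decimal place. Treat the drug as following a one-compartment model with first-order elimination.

77.3 mg/h

k = ln2 / t½ = 0.693147 / 31.5 = 0.02200 h⁻¹
CL = k × Vd = 0.02200 × 303 = 6.666 L/h
At steady state, infusion rate R₀ = Css × CL = 11.6 × 6.666 = 77.33 mg/h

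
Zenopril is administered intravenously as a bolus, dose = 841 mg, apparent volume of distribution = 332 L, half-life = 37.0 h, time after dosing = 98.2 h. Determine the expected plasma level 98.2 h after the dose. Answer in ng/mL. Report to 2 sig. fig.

C₀ = Dose / Vd = 841.0 / 332 = 2.533 mg/L
k = ln2 / t½ = 0.693147 / 37.0 = 0.01873 h⁻¹
C = C₀ · e^(−k·t) = 2.533 × e^(−0.01873 × 98.2)
  = 2.533 × 0.1589 = 0.4025 mg/L
Convert: 0.4025 mg/L × 1000 = 402.5 ng/mL

400 ng/mL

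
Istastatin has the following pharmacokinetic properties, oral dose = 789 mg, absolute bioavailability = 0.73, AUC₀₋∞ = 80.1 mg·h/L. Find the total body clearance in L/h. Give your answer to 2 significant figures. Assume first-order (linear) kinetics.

7.2 L/h

CL = F·Dose / AUC = 0.73 × 789 / 80.1 = 7.191 L/h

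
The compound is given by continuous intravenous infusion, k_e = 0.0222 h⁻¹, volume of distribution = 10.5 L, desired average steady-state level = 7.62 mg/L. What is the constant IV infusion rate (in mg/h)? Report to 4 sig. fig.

CL = k × Vd = 0.02220 × 10.5 = 0.2331 L/h
At steady state, infusion rate R₀ = Css × CL = 7.62 × 0.2331 = 1.776 mg/h

1.776 mg/h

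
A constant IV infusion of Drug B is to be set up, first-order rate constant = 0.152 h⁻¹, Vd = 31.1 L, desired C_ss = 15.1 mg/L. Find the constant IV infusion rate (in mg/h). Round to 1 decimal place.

71.4 mg/h

CL = k × Vd = 0.1520 × 31.1 = 4.727 L/h
At steady state, infusion rate R₀ = Css × CL = 15.1 × 4.727 = 71.38 mg/h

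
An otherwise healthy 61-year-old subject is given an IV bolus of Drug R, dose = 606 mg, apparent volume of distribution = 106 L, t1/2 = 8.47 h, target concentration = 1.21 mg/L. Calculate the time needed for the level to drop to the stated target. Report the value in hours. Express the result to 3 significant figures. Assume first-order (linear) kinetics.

19.0 h

C₀ = Dose / Vd = 606.0 / 106 = 5.717 mg/L
k = ln2 / t½ = 0.693147 / 8.47 = 0.08184 h⁻¹
t = ln(C₀ / C) / k = ln(5.717 / 1.21) / 0.08184
  = ln(4.725) / 0.08184 = 1.553 / 0.08184 = 18.98 h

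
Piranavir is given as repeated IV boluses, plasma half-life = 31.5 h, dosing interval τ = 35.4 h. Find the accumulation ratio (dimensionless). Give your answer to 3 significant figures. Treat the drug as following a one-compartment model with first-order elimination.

1.85

k = ln2 / t½ = 0.693147 / 31.5 = 0.02200 h⁻¹
e^(−kτ) = e^(−0.02200 × 35.4) = 0.4590
Accumulation ratio R = 1 / (1 − e^(−kτ)) = 1 / (1 − 0.4590) = 1.848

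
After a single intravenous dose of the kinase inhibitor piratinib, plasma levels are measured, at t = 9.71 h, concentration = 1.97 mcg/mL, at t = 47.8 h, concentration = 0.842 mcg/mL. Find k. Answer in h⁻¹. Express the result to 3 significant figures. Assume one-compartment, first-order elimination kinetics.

k = ln(C₁/C₂) / (t₂ − t₁) = ln(1.97/0.842) / (47.8 − 9.71)
  = 0.8500 / 38.09 = 0.02232 h⁻¹

0.0223 h⁻¹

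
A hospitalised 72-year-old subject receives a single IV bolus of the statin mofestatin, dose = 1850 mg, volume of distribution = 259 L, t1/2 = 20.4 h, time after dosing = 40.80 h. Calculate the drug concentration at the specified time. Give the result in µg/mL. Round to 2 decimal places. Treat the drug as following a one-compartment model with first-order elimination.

C₀ = Dose / Vd = 1850 / 259 = 7.143 mg/L
k = ln2 / t½ = 0.693147 / 20.4 = 0.03398 h⁻¹
t / t½ = 40.80 / 20.4 = 2 half-lives
C = C₀ × (1/2)^2 = 7.143 × 0.2500 = 1.786 mg/L
(1.786 mg/L = 1.786 µg/mL)

1.79 µg/mL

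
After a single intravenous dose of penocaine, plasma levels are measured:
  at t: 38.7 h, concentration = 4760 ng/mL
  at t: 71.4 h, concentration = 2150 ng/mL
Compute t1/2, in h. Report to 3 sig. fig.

k = ln(C₁/C₂) / (t₂ − t₁) = ln(4760/2150) / (71.4 − 38.7)
  = 0.7948 / 32.70 = 0.02431 h⁻¹
t½ = ln2 / k = 0.693147 / 0.02431 = 28.51 h

28.5 h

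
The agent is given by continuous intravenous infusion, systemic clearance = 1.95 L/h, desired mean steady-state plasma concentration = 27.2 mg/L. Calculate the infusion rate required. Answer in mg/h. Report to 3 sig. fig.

At steady state, infusion rate R₀ = Css × CL = 27.2 × 1.950 = 53.04 mg/h

53.0 mg/h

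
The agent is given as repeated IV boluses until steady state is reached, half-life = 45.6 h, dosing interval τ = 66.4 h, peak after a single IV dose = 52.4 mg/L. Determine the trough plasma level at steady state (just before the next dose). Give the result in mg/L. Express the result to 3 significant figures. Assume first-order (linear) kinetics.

30.1 mg/L

k = ln2 / t½ = 0.693147 / 45.6 = 0.01520 h⁻¹
e^(−kτ) = e^(−0.01520 × 66.4) = 0.3645
Accumulation ratio R = 1 / (1 − e^(−kτ)) = 1 / (1 − 0.3645) = 1.574
Steady-state trough = C₀ × R × e^(−kτ) = 52.4 × 1.574 × 0.3645 = 30.06 mg/L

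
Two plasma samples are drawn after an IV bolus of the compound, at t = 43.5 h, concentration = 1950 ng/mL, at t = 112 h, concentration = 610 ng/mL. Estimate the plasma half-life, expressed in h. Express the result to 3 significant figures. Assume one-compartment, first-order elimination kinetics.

40.9 h

k = ln(C₁/C₂) / (t₂ − t₁) = ln(1950/610) / (112 − 43.5)
  = 1.162 / 68.50 = 0.01696 h⁻¹
t½ = ln2 / k = 0.693147 / 0.01696 = 40.87 h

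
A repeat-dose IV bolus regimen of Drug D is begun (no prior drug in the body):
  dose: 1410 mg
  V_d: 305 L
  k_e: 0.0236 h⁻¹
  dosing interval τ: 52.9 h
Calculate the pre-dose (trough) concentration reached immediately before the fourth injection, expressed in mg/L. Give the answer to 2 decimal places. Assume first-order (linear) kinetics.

C₀ per dose = Dose / Vd = 1410 / 305 = 4.623 mg/L
Fraction remaining after one interval: r = e^(−kτ) = e^(−0.02360 × 52.9) = 0.2870
Before dose 4, 3 doses have been given (aged 1τ, 2τ, 3τ).
C_trough = C₀ × (r + r² + … + r^3) = C₀ × r(1−r^3)/(1−r)
        = 4.623 × 0.2870 × (1 − 0.02364) / (1 − 0.2870) = 1.817 mg/L

1.82 mg/L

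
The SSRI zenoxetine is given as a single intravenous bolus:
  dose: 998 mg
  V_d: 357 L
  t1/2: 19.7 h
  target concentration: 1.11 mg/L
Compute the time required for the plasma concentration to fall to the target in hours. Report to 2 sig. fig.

26 h

C₀ = Dose / Vd = 998.0 / 357 = 2.796 mg/L
k = ln2 / t½ = 0.693147 / 19.7 = 0.03519 h⁻¹
t = ln(C₀ / C) / k = ln(2.796 / 1.11) / 0.03519
  = ln(2.519) / 0.03519 = 0.9239 / 0.03519 = 26.25 h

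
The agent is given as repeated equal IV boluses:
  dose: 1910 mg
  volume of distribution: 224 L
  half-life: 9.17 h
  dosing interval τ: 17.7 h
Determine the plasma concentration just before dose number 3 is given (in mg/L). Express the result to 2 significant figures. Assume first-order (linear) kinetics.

2.8 mg/L

C₀ per dose = Dose / Vd = 1910 / 224 = 8.527 mg/L
k = ln2 / t½ = 0.693147 / 9.17 = 0.07559 h⁻¹
Fraction remaining after one interval: r = e^(−kτ) = e^(−0.07559 × 17.7) = 0.2624
Before dose 3, 2 doses have been given (aged 1τ, 2τ).
C_trough = C₀ × (r + r²) = 8.527 × (0.2624 + 0.06885) = 2.825 mg/L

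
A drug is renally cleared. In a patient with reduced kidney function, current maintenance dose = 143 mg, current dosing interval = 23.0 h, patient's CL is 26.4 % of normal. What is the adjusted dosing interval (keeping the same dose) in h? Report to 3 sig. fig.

To keep the same average steady-state level, dosing rate must scale with clearance.
CL ratio = 26.4 / 100 = 0.2640
New interval (same dose) = 23.0 / 0.2640 = 87.12 h

87.1 h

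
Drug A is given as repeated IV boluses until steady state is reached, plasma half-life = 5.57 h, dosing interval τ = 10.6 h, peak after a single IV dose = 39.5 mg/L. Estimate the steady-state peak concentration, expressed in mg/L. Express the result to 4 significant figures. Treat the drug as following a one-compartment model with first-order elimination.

53.92 mg/L

k = ln2 / t½ = 0.693147 / 5.57 = 0.1244 h⁻¹
e^(−kτ) = e^(−0.1244 × 10.6) = 0.2675
Accumulation ratio R = 1 / (1 − e^(−kτ)) = 1 / (1 − 0.2675) = 1.365
Steady-state peak = C₀ × R = 39.5 × 1.365 = 53.92 mg/L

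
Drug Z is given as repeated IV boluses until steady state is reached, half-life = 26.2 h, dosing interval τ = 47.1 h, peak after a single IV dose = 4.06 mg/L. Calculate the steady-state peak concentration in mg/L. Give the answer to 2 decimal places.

k = ln2 / t½ = 0.693147 / 26.2 = 0.02646 h⁻¹
e^(−kτ) = e^(−0.02646 × 47.1) = 0.2876
Accumulation ratio R = 1 / (1 − e^(−kτ)) = 1 / (1 − 0.2876) = 1.404
Steady-state peak = C₀ × R = 4.06 × 1.404 = 5.700 mg/L

5.70 mg/L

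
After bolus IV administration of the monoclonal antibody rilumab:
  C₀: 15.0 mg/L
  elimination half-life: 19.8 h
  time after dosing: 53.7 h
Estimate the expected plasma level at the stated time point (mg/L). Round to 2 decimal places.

k = ln2 / t½ = 0.693147 / 19.8 = 0.03501 h⁻¹
C = C₀ · e^(−k·t) = 15.00 × e^(−0.03501 × 53.7)
  = 15.00 × 0.1526 = 2.289 mg/L

2.29 mg/L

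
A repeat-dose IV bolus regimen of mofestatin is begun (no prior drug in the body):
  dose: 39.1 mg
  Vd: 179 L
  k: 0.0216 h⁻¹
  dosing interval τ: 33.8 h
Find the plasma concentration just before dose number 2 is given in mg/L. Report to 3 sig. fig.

0.105 mg/L

C₀ per dose = Dose / Vd = 39.1 / 179 = 0.2184 mg/L
Fraction remaining after one interval: r = e^(−kτ) = e^(−0.02160 × 33.8) = 0.4819
Before dose 2, 1 dose has been given (aged 1τ).
C_trough = C₀ × r = 0.2184 × 0.4819 = 0.1052 mg/L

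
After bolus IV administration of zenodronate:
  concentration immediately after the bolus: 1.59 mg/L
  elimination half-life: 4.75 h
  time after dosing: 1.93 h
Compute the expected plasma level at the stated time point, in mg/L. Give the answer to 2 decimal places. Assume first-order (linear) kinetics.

1.20 mg/L

k = ln2 / t½ = 0.693147 / 4.75 = 0.1459 h⁻¹
C = C₀ · e^(−k·t) = 1.590 × e^(−0.1459 × 1.93)
  = 1.590 × 0.7546 = 1.200 mg/L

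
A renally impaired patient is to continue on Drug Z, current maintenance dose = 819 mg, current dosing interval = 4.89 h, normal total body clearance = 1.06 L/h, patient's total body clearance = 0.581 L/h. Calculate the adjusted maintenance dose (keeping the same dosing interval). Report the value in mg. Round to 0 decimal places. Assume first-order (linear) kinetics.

To keep the same average steady-state level, dosing rate must scale with clearance.
CL ratio = 0.581 / 1.06 = 0.5481
New dose (same interval) = 819 × 0.5481 = 448.9 mg

449 mg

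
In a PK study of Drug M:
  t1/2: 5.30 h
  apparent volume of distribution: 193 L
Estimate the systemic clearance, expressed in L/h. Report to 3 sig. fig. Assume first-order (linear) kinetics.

25.2 L/h

k = ln2 / t½ = 0.693147 / 5.30 = 0.1308 h⁻¹
CL = k × Vd = 0.1308 × 193 = 25.24 L/h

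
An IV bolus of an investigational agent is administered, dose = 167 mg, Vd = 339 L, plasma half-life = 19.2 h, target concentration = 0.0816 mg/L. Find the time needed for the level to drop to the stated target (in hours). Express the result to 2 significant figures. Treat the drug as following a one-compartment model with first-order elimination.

C₀ = Dose / Vd = 167.0 / 339 = 0.4926 mg/L
k = ln2 / t½ = 0.693147 / 19.2 = 0.03610 h⁻¹
t = ln(C₀ / C) / k = ln(0.4926 / 0.0816) / 0.03610
  = ln(6.037) / 0.03610 = 1.798 / 0.03610 = 49.81 h

50 h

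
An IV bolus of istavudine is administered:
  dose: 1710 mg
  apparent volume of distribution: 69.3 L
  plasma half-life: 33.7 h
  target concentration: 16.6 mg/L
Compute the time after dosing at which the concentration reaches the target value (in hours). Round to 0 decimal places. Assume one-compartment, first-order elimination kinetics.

19 h

C₀ = Dose / Vd = 1710 / 69.3 = 24.68 mg/L
k = ln2 / t½ = 0.693147 / 33.7 = 0.02057 h⁻¹
t = ln(C₀ / C) / k = ln(24.68 / 16.6) / 0.02057
  = ln(1.487) / 0.02057 = 0.3968 / 0.02057 = 19.29 h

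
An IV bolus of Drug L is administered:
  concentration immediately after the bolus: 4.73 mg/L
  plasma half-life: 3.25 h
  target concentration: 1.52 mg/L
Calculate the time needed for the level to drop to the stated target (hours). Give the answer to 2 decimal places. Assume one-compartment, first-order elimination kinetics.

5.32 h

k = ln2 / t½ = 0.693147 / 3.25 = 0.2133 h⁻¹
t = ln(C₀ / C) / k = ln(4.730 / 1.52) / 0.2133
  = ln(3.112) / 0.2133 = 1.135 / 0.2133 = 5.321 h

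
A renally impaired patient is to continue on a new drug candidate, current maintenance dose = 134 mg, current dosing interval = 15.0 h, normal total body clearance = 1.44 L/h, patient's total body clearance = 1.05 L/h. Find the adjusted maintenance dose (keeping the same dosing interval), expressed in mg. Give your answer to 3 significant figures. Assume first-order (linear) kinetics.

97.7 mg

To keep the same average steady-state level, dosing rate must scale with clearance.
CL ratio = 1.05 / 1.44 = 0.7292
New dose (same interval) = 134 × 0.7292 = 97.71 mg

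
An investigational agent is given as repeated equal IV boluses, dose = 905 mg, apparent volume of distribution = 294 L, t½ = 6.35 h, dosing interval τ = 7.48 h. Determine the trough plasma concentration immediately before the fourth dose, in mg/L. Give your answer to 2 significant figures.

C₀ per dose = Dose / Vd = 905 / 294 = 3.078 mg/L
k = ln2 / t½ = 0.693147 / 6.35 = 0.1092 h⁻¹
Fraction remaining after one interval: r = e^(−kτ) = e^(−0.1092 × 7.48) = 0.4418
Before dose 4, 3 doses have been given (aged 1τ, 2τ, 3τ).
C_trough = C₀ × (r + r² + … + r^3) = C₀ × r(1−r^3)/(1−r)
        = 3.078 × 0.4418 × (1 − 0.08623) / (1 − 0.4418) = 2.226 mg/L

2.2 mg/L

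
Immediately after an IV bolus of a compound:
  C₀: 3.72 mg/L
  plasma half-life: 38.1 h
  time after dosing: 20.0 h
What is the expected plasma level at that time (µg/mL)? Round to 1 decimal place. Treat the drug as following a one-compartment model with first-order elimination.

2.6 µg/mL

k = ln2 / t½ = 0.693147 / 38.1 = 0.01819 h⁻¹
C = C₀ · e^(−k·t) = 3.720 × e^(−0.01819 × 20.0)
  = 3.720 × 0.6950 = 2.585 mg/L
(2.585 mg/L = 2.585 µg/mL)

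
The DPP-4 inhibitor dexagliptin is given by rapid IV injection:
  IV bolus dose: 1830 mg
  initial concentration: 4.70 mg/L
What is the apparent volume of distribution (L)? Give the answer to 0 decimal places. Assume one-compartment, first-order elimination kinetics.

Vd = Dose / C₀ = 1830 / 4.70 = 389.4 L

389 L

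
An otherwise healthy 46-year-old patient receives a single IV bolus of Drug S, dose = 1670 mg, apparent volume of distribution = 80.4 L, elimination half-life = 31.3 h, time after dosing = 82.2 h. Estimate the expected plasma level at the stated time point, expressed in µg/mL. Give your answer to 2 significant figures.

C₀ = Dose / Vd = 1670 / 80.4 = 20.77 mg/L
k = ln2 / t½ = 0.693147 / 31.3 = 0.02215 h⁻¹
C = C₀ · e^(−k·t) = 20.77 × e^(−0.02215 × 82.2)
  = 20.77 × 0.1619 = 3.363 mg/L
(3.363 mg/L = 3.363 µg/mL)

3.4 µg/mL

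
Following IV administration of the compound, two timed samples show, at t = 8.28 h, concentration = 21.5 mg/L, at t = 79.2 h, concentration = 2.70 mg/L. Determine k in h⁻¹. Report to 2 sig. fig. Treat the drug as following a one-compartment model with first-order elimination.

0.029 h⁻¹

k = ln(C₁/C₂) / (t₂ − t₁) = ln(21.5/2.70) / (79.2 − 8.28)
  = 2.075 / 70.92 = 0.02926 h⁻¹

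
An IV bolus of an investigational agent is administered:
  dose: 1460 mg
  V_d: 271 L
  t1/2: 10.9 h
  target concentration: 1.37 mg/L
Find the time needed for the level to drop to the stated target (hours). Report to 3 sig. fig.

C₀ = Dose / Vd = 1460 / 271 = 5.387 mg/L
k = ln2 / t½ = 0.693147 / 10.9 = 0.06359 h⁻¹
t = ln(C₀ / C) / k = ln(5.387 / 1.37) / 0.06359
  = ln(3.932) / 0.06359 = 1.369 / 0.06359 = 21.53 h

21.5 h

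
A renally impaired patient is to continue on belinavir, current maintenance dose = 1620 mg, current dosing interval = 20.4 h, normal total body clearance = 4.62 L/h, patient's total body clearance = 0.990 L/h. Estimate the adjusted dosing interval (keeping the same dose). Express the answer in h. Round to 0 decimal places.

95 h

To keep the same average steady-state level, dosing rate must scale with clearance.
CL ratio = 0.990 / 4.62 = 0.2143
New interval (same dose) = 20.4 / 0.2143 = 95.19 h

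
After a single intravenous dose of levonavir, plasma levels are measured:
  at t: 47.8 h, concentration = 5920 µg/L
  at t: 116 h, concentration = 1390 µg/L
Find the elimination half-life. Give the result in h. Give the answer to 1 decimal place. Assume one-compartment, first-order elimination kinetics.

k = ln(C₁/C₂) / (t₂ − t₁) = ln(5920/1390) / (116 − 47.8)
  = 1.449 / 68.20 = 0.02125 h⁻¹
t½ = ln2 / k = 0.693147 / 0.02125 = 32.62 h

32.6 h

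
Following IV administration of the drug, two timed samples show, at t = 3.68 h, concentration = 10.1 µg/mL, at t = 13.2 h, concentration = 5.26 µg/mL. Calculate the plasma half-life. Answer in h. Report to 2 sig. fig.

10 h

k = ln(C₁/C₂) / (t₂ − t₁) = ln(10.1/5.26) / (13.2 − 3.68)
  = 0.6524 / 9.520 = 0.06853 h⁻¹
t½ = ln2 / k = 0.693147 / 0.06853 = 10.11 h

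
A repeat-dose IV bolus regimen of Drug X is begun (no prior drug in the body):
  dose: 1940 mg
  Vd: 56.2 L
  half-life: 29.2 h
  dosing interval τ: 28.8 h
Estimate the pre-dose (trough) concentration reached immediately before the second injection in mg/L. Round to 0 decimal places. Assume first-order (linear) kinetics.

17 mg/L

C₀ per dose = Dose / Vd = 1940 / 56.2 = 34.52 mg/L
k = ln2 / t½ = 0.693147 / 29.2 = 0.02374 h⁻¹
Fraction remaining after one interval: r = e^(−kτ) = e^(−0.02374 × 28.8) = 0.5047
Before dose 2, 1 dose has been given (aged 1τ).
C_trough = C₀ × r = 34.52 × 0.5047 = 17.42 mg/L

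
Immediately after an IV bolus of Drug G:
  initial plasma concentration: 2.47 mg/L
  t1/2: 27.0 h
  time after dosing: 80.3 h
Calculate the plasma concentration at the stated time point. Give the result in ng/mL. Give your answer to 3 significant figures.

k = ln2 / t½ = 0.693147 / 27.0 = 0.02567 h⁻¹
C = C₀ · e^(−k·t) = 2.470 × e^(−0.02567 × 80.3)
  = 2.470 × 0.1273 = 0.3144 mg/L
Convert: 0.3144 mg/L × 1000 = 314.4 ng/mL

314 ng/mL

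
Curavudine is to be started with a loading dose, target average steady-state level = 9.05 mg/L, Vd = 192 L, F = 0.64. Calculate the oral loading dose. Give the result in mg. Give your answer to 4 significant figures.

2715 mg

LD = Css × Vd / F = 9.05 × 192 / 0.64 = 2715 mg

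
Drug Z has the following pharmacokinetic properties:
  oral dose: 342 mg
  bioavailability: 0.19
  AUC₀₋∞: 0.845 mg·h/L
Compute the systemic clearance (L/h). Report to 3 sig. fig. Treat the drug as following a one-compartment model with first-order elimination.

76.9 L/h

CL = F·Dose / AUC = 0.19 × 342 / 0.845 = 76.90 L/h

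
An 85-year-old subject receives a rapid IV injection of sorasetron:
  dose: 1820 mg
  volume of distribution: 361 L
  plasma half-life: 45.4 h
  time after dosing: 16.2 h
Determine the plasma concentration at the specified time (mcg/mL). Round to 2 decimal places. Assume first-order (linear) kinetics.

3.94 mcg/mL

C₀ = Dose / Vd = 1820 / 361 = 5.042 mg/L
k = ln2 / t½ = 0.693147 / 45.4 = 0.01527 h⁻¹
C = C₀ · e^(−k·t) = 5.042 × e^(−0.01527 × 16.2)
  = 5.042 × 0.7808 = 3.937 mg/L
(3.937 mg/L = 3.937 mcg/mL)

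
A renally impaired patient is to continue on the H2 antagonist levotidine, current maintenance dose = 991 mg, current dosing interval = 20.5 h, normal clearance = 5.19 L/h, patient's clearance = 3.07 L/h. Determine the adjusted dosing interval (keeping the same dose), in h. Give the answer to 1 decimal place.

34.7 h

To keep the same average steady-state level, dosing rate must scale with clearance.
CL ratio = 3.07 / 5.19 = 0.5915
New interval (same dose) = 20.5 / 0.5915 = 34.66 h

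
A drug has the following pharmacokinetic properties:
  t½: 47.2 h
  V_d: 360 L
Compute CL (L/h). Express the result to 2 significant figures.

5.3 L/h

k = ln2 / t½ = 0.693147 / 47.2 = 0.01469 h⁻¹
CL = k × Vd = 0.01469 × 360 = 5.288 L/h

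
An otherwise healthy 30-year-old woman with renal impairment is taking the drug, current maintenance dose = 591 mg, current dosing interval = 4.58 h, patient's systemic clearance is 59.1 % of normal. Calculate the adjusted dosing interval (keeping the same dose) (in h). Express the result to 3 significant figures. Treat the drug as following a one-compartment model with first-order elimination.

To keep the same average steady-state level, dosing rate must scale with clearance.
CL ratio = 59.1 / 100 = 0.5910
New interval (same dose) = 4.58 / 0.5910 = 7.750 h

7.75 h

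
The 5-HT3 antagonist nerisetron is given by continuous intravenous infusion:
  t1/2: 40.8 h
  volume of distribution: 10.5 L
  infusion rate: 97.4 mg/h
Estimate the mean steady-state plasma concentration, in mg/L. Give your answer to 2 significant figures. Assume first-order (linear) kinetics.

k = ln2 / t½ = 0.693147 / 40.8 = 0.01699 h⁻¹
CL = k × Vd = 0.01699 × 10.5 = 0.1784 L/h
At steady state Css = R₀ / CL = 97.4 / 0.1784 = 546.0 mg/L

550 mg/L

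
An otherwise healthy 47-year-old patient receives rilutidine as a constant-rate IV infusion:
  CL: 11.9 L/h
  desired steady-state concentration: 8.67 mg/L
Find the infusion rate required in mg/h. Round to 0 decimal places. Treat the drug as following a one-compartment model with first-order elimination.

103 mg/h

At steady state, infusion rate R₀ = Css × CL = 8.67 × 11.90 = 103.2 mg/h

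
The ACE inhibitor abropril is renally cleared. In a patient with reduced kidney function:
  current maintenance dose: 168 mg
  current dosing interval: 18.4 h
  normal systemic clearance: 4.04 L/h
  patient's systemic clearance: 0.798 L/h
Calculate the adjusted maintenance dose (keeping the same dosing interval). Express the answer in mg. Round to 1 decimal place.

33.2 mg

To keep the same average steady-state level, dosing rate must scale with clearance.
CL ratio = 0.798 / 4.04 = 0.1975
New dose (same interval) = 168 × 0.1975 = 33.18 mg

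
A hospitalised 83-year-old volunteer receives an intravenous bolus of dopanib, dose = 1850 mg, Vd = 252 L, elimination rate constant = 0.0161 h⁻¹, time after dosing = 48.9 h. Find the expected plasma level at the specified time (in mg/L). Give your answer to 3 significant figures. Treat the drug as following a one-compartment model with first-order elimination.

3.34 mg/L

C₀ = Dose / Vd = 1850 / 252 = 7.341 mg/L
C = C₀ · e^(−k·t) = 7.341 × e^(−0.01610 × 48.9)
  = 7.341 × 0.4551 = 3.341 mg/L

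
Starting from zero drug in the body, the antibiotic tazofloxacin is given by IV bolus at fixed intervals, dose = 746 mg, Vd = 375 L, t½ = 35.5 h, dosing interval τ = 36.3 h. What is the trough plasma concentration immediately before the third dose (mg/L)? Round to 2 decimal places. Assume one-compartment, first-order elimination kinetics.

1.46 mg/L

C₀ per dose = Dose / Vd = 746 / 375 = 1.989 mg/L
k = ln2 / t½ = 0.693147 / 35.5 = 0.01953 h⁻¹
Fraction remaining after one interval: r = e^(−kτ) = e^(−0.01953 × 36.3) = 0.4922
Before dose 3, 2 doses have been given (aged 1τ, 2τ).
C_trough = C₀ × (r + r²) = 1.989 × (0.4922 + 0.2423) = 1.461 mg/L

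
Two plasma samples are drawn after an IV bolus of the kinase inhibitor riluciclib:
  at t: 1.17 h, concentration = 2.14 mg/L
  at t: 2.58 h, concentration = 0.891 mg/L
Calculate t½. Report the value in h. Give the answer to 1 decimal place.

1.1 h

k = ln(C₁/C₂) / (t₂ − t₁) = ln(2.14/0.891) / (2.58 − 1.17)
  = 0.8762 / 1.410 = 0.6214 h⁻¹
t½ = ln2 / k = 0.693147 / 0.6214 = 1.115 h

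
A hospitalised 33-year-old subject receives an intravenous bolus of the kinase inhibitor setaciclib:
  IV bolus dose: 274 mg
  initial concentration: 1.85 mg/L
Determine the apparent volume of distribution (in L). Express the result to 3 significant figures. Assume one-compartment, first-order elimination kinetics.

148 L

Vd = Dose / C₀ = 274.0 / 1.85 = 148.1 L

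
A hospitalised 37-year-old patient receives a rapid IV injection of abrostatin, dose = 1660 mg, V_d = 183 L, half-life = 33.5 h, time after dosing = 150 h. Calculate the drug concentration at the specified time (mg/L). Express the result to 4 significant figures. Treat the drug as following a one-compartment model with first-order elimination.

0.4072 mg/L

C₀ = Dose / Vd = 1660 / 183 = 9.071 mg/L
k = ln2 / t½ = 0.693147 / 33.5 = 0.02069 h⁻¹
C = C₀ · e^(−k·t) = 9.071 × e^(−0.02069 × 150)
  = 9.071 × 0.04489 = 0.4072 mg/L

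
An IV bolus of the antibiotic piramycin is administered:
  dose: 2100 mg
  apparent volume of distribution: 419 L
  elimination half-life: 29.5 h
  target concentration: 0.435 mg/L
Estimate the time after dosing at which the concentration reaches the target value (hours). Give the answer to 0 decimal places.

104 h

C₀ = Dose / Vd = 2100 / 419 = 5.012 mg/L
k = ln2 / t½ = 0.693147 / 29.5 = 0.02350 h⁻¹
t = ln(C₀ / C) / k = ln(5.012 / 0.435) / 0.02350
  = ln(11.52) / 0.02350 = 2.444 / 0.02350 = 104.0 h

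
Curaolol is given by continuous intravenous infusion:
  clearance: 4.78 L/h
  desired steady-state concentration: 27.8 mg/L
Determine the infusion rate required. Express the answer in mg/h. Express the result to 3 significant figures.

At steady state, infusion rate R₀ = Css × CL = 27.8 × 4.780 = 132.9 mg/h

133 mg/h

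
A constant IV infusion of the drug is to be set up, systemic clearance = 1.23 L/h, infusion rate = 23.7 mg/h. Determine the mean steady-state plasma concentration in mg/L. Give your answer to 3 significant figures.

At steady state Css = R₀ / CL = 23.7 / 1.230 = 19.27 mg/L

19.3 mg/L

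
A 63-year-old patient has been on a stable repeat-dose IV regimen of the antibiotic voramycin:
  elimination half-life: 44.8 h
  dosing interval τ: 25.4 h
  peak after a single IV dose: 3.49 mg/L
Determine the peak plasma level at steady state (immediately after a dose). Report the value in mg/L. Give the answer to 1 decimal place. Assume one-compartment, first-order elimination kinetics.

k = ln2 / t½ = 0.693147 / 44.8 = 0.01547 h⁻¹
e^(−kτ) = e^(−0.01547 × 25.4) = 0.6751
Accumulation ratio R = 1 / (1 − e^(−kτ)) = 1 / (1 − 0.6751) = 3.078
Steady-state peak = C₀ × R = 3.49 × 3.078 = 10.74 mg/L

10.7 mg/L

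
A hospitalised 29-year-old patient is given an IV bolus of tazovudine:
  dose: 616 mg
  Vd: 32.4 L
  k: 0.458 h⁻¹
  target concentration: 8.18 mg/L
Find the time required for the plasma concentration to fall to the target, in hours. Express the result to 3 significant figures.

1.84 h

C₀ = Dose / Vd = 616.0 / 32.4 = 19.01 mg/L
t = ln(C₀ / C) / k = ln(19.01 / 8.18) / 0.4580
  = ln(2.324) / 0.4580 = 0.8433 / 0.4580 = 1.841 h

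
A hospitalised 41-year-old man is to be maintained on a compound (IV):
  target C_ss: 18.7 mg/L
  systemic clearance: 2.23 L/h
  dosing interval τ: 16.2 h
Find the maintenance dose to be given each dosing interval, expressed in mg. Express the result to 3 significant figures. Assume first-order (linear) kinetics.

676 mg

At steady state, Dose/τ = Css × CL.
Dose = Css × CL × τ = 18.7 × 2.230 × 16.2 = 675.6 mg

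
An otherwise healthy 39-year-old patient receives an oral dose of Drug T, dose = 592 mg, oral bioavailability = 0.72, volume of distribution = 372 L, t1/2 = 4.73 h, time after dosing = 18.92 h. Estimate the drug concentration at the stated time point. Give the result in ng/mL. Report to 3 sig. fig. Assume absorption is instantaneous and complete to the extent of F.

Amount reaching circulation = F × Dose = 0.72 × 592.0 = 426.2 mg
C₀ = F·Dose / Vd = 426.2 / 372 = 1.146 mg/L
k = ln2 / t½ = 0.693147 / 4.73 = 0.1465 h⁻¹
t / t½ = 18.92 / 4.73 = 4 half-lives
C = C₀ × (1/2)^4 = 1.146 × 0.06250 = 0.07163 mg/L
Convert: 0.07163 mg/L × 1000 = 71.63 ng/mL

71.6 ng/mL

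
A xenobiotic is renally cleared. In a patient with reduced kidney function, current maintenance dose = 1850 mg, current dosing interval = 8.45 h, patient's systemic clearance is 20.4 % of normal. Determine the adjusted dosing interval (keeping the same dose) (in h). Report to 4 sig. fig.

To keep the same average steady-state level, dosing rate must scale with clearance.
CL ratio = 20.4 / 100 = 0.2040
New interval (same dose) = 8.45 / 0.2040 = 41.42 h

41.42 h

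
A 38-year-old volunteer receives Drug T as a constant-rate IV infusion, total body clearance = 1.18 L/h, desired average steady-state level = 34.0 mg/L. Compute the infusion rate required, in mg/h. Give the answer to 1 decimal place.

At steady state, infusion rate R₀ = Css × CL = 34.0 × 1.180 = 40.12 mg/h

40.1 mg/h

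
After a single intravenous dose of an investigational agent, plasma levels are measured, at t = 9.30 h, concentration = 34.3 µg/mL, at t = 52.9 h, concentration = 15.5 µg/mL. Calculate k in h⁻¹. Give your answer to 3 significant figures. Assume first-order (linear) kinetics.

0.0182 h⁻¹

k = ln(C₁/C₂) / (t₂ − t₁) = ln(34.3/15.5) / (52.9 − 9.30)
  = 0.7943 / 43.60 = 0.01822 h⁻¹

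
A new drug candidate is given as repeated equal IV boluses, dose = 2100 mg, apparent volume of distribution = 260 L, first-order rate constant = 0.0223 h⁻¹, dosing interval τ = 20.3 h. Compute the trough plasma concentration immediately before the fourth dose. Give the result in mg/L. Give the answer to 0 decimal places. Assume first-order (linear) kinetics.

C₀ per dose = Dose / Vd = 2100 / 260 = 8.077 mg/L
Fraction remaining after one interval: r = e^(−kτ) = e^(−0.02230 × 20.3) = 0.6359
Before dose 4, 3 doses have been given (aged 1τ, 2τ, 3τ).
C_trough = C₀ × (r + r² + … + r^3) = C₀ × r(1−r^3)/(1−r)
        = 8.077 × 0.6359 × (1 − 0.2571) / (1 − 0.6359) = 10.48 mg/L

10 mg/L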